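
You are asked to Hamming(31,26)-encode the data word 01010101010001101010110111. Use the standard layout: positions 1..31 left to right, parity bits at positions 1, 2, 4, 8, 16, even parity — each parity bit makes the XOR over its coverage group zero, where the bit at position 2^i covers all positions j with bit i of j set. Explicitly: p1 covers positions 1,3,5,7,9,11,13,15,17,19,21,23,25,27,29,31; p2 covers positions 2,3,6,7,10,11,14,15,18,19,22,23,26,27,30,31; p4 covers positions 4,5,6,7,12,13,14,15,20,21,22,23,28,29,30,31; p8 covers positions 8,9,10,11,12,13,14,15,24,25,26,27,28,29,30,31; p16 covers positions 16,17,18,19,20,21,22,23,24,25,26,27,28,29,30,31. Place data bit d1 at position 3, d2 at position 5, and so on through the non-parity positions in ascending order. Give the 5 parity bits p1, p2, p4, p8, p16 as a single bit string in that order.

Place data bits at non-power-of-two positions: b3=0, b5=1, b6=0, b7=1, b9=0, b10=1, b11=0, b12=1, b13=0, b14=1, b15=0, b17=0, b18=0, b19=1, b20=1, b21=0, b22=1, b23=0, b24=1, b25=0, b26=1, b27=1, b28=0, b29=1, b30=1, b31=1.
p1 = XOR of data positions {3,5,7,9,11,13,15,17,19,21,23,25,27,29,31} = 0⊕1⊕1⊕0⊕0⊕0⊕0⊕0⊕1⊕0⊕0⊕0⊕1⊕1⊕1 = 0
p2 = XOR of data positions {3,6,7,10,11,14,15,18,19,22,23,26,27,30,31} = 0⊕0⊕1⊕1⊕0⊕1⊕0⊕0⊕1⊕1⊕0⊕1⊕1⊕1⊕1 = 1
p4 = XOR of data positions {5,6,7,12,13,14,15,20,21,22,23,28,29,30,31} = 1⊕0⊕1⊕1⊕0⊕1⊕0⊕1⊕0⊕1⊕0⊕0⊕1⊕1⊕1 = 1
p8 = XOR of data positions {9,10,11,12,13,14,15,24,25,26,27,28,29,30,31} = 0⊕1⊕0⊕1⊕0⊕1⊕0⊕1⊕0⊕1⊕1⊕0⊕1⊕1⊕1 = 1
p16 = XOR of data positions {17,18,19,20,21,22,23,24,25,26,27,28,29,30,31} = 0⊕0⊕1⊕1⊕0⊕1⊕0⊕1⊕0⊕1⊕1⊕0⊕1⊕1⊕1 = 1
Parity bits p1,p2,p4,p8,p16 = 01111

01111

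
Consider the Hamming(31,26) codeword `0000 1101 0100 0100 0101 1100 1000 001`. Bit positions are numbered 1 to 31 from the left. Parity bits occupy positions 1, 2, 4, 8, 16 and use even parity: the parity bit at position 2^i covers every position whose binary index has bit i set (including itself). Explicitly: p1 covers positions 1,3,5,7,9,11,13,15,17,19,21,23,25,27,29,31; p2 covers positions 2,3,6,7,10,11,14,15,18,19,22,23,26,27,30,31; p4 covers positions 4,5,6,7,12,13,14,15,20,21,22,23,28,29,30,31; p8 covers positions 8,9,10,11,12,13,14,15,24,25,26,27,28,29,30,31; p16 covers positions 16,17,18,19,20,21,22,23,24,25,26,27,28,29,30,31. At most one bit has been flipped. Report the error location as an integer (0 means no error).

s1: b1⊕b3⊕b5⊕b7⊕b9⊕b11⊕b13⊕b15⊕b17⊕b19⊕b21⊕b23⊕b25⊕b27⊕b29⊕b31 = 0⊕0⊕1⊕0⊕0⊕0⊕0⊕0⊕0⊕0⊕1⊕0⊕1⊕0⊕0⊕1 = 0
s2: b2⊕b3⊕b6⊕b7⊕b10⊕b11⊕b14⊕b15⊕b18⊕b19⊕b22⊕b23⊕b26⊕b27⊕b30⊕b31 = 0⊕0⊕1⊕0⊕1⊕0⊕1⊕0⊕1⊕0⊕1⊕0⊕0⊕0⊕0⊕1 = 0
s4: b4⊕b5⊕b6⊕b7⊕b12⊕b13⊕b14⊕b15⊕b20⊕b21⊕b22⊕b23⊕b28⊕b29⊕b30⊕b31 = 0⊕1⊕1⊕0⊕0⊕0⊕1⊕0⊕1⊕1⊕1⊕0⊕0⊕0⊕0⊕1 = 1
s8: b8⊕b9⊕b10⊕b11⊕b12⊕b13⊕b14⊕b15⊕b24⊕b25⊕b26⊕b27⊕b28⊕b29⊕b30⊕b31 = 1⊕0⊕1⊕0⊕0⊕0⊕1⊕0⊕0⊕1⊕0⊕0⊕0⊕0⊕0⊕1 = 1
s16: b16⊕b17⊕b18⊕b19⊕b20⊕b21⊕b22⊕b23⊕b24⊕b25⊕b26⊕b27⊕b28⊕b29⊕b30⊕b31 = 0⊕0⊕1⊕0⊕1⊕1⊕1⊕0⊕0⊕1⊕0⊕0⊕0⊕0⊕0⊕1 = 0
Syndrome (s16...s1) = 01100 → position 12.

12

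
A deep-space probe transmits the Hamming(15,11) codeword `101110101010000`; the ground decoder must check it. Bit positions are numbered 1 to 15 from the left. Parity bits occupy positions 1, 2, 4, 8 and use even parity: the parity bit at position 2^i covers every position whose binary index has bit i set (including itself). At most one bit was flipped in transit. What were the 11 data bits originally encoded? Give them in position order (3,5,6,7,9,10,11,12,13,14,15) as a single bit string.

11111010000

s1: b1⊕b3⊕b5⊕b7⊕b9⊕b11⊕b13⊕b15 = 1⊕1⊕1⊕1⊕1⊕1⊕0⊕0 = 0
s2: b2⊕b3⊕b6⊕b7⊕b10⊕b11⊕b14⊕b15 = 0⊕1⊕0⊕1⊕0⊕1⊕0⊕0 = 1
s4: b4⊕b5⊕b6⊕b7⊕b12⊕b13⊕b14⊕b15 = 1⊕1⊕0⊕1⊕0⊕0⊕0⊕0 = 1
s8: b8⊕b9⊕b10⊕b11⊕b12⊕b13⊕b14⊕b15 = 0⊕1⊕0⊕1⊕0⊕0⊕0⊕0 = 0
Syndrome (s8...s1) = 0110 → position 6.
Flip bit 6: corrected codeword = 101111101010000
Data bits at positions 3,5,6,7,9,10,11,12,13,14,15: 11111010000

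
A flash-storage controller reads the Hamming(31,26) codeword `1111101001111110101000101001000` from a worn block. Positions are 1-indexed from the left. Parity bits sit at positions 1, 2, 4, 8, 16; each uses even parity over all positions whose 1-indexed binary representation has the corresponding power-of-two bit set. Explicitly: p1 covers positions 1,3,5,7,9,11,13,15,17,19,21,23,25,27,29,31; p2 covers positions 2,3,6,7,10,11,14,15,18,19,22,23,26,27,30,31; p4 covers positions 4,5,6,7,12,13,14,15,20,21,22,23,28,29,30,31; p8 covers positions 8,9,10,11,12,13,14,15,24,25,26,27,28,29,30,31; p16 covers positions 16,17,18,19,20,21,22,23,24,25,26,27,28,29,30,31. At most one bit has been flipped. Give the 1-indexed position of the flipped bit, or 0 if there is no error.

s1: b1⊕b3⊕b5⊕b7⊕b9⊕b11⊕b13⊕b15⊕b17⊕b19⊕b21⊕b23⊕b25⊕b27⊕b29⊕b31 = 1⊕1⊕1⊕1⊕0⊕1⊕1⊕1⊕1⊕1⊕0⊕1⊕1⊕0⊕0⊕0 = 1
s2: b2⊕b3⊕b6⊕b7⊕b10⊕b11⊕b14⊕b15⊕b18⊕b19⊕b22⊕b23⊕b26⊕b27⊕b30⊕b31 = 1⊕1⊕0⊕1⊕1⊕1⊕1⊕1⊕0⊕1⊕0⊕1⊕0⊕0⊕0⊕0 = 1
s4: b4⊕b5⊕b6⊕b7⊕b12⊕b13⊕b14⊕b15⊕b20⊕b21⊕b22⊕b23⊕b28⊕b29⊕b30⊕b31 = 1⊕1⊕0⊕1⊕1⊕1⊕1⊕1⊕0⊕0⊕0⊕1⊕1⊕0⊕0⊕0 = 1
s8: b8⊕b9⊕b10⊕b11⊕b12⊕b13⊕b14⊕b15⊕b24⊕b25⊕b26⊕b27⊕b28⊕b29⊕b30⊕b31 = 0⊕0⊕1⊕1⊕1⊕1⊕1⊕1⊕0⊕1⊕0⊕0⊕1⊕0⊕0⊕0 = 0
s16: b16⊕b17⊕b18⊕b19⊕b20⊕b21⊕b22⊕b23⊕b24⊕b25⊕b26⊕b27⊕b28⊕b29⊕b30⊕b31 = 0⊕1⊕0⊕1⊕0⊕0⊕0⊕1⊕0⊕1⊕0⊕0⊕1⊕0⊕0⊕0 = 1
Syndrome (s16...s1) = 10111 → position 23.

23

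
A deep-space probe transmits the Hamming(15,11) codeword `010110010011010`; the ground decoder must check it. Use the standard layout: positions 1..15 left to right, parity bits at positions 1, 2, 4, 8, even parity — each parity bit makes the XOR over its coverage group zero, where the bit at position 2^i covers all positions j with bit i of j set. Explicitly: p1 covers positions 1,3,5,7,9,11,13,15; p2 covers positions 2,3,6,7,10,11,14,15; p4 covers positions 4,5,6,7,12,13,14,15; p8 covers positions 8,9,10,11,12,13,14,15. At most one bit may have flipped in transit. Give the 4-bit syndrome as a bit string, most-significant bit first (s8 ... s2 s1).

s1: b1⊕b3⊕b5⊕b7⊕b9⊕b11⊕b13⊕b15 = 0⊕0⊕1⊕0⊕0⊕1⊕0⊕0 = 0
s2: b2⊕b3⊕b6⊕b7⊕b10⊕b11⊕b14⊕b15 = 1⊕0⊕0⊕0⊕0⊕1⊕1⊕0 = 1
s4: b4⊕b5⊕b6⊕b7⊕b12⊕b13⊕b14⊕b15 = 1⊕1⊕0⊕0⊕1⊕0⊕1⊕0 = 0
s8: b8⊕b9⊕b10⊕b11⊕b12⊕b13⊕b14⊕b15 = 1⊕0⊕0⊕1⊕1⊕0⊕1⊕0 = 0
Syndrome (s8...s1) = 0010 → position 2.

0010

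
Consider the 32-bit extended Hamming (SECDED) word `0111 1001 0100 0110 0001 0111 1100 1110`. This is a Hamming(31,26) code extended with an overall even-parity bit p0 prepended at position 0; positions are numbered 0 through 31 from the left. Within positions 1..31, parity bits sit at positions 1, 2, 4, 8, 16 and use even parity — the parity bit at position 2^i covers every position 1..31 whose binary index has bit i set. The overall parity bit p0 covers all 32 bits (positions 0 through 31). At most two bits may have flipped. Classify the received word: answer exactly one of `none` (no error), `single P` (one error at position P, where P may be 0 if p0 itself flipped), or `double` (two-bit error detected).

single 16

s1: b1⊕b3⊕b5⊕b7⊕b9⊕b11⊕b13⊕b15⊕b17⊕b19⊕b21⊕b23⊕b25⊕b27⊕b29⊕b31 = 1⊕1⊕0⊕1⊕1⊕0⊕1⊕0⊕0⊕1⊕1⊕1⊕1⊕0⊕1⊕0 = 0
s2: b2⊕b3⊕b6⊕b7⊕b10⊕b11⊕b14⊕b15⊕b18⊕b19⊕b22⊕b23⊕b26⊕b27⊕b30⊕b31 = 1⊕1⊕0⊕1⊕0⊕0⊕1⊕0⊕0⊕1⊕1⊕1⊕0⊕0⊕1⊕0 = 0
s4: b4⊕b5⊕b6⊕b7⊕b12⊕b13⊕b14⊕b15⊕b20⊕b21⊕b22⊕b23⊕b28⊕b29⊕b30⊕b31 = 1⊕0⊕0⊕1⊕0⊕1⊕1⊕0⊕0⊕1⊕1⊕1⊕1⊕1⊕1⊕0 = 0
s8: b8⊕b9⊕b10⊕b11⊕b12⊕b13⊕b14⊕b15⊕b24⊕b25⊕b26⊕b27⊕b28⊕b29⊕b30⊕b31 = 0⊕1⊕0⊕0⊕0⊕1⊕1⊕0⊕1⊕1⊕0⊕0⊕1⊕1⊕1⊕0 = 0
s16: b16⊕b17⊕b18⊕b19⊕b20⊕b21⊕b22⊕b23⊕b24⊕b25⊕b26⊕b27⊕b28⊕b29⊕b30⊕b31 = 0⊕0⊕0⊕1⊕0⊕1⊕1⊕1⊕1⊕1⊕0⊕0⊕1⊕1⊕1⊕0 = 1
Syndrome (s16...s1) = 10000 → position 16.
Overall parity (XOR of all 32 bits, including p0): 0⊕1⊕1⊕1⊕1⊕0⊕0⊕1⊕0⊕1⊕0⊕0⊕0⊕1⊕1⊕0⊕0⊕0⊕0⊕1⊕0⊕1⊕1⊕1⊕1⊕1⊕0⊕0⊕1⊕1⊕1⊕0 = 1
Overall=1, syndrome position=16 → single-bit error at position 16.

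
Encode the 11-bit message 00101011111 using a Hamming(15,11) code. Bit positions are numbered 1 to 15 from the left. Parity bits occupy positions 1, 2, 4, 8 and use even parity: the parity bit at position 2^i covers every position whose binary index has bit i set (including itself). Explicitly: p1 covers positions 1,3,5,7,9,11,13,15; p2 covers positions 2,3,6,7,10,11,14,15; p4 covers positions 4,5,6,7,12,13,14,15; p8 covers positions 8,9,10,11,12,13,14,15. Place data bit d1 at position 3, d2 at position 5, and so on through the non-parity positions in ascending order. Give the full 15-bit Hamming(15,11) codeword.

Place data bits at non-power-of-two positions: b3=0, b5=0, b6=1, b7=0, b9=1, b10=0, b11=1, b12=1, b13=1, b14=1, b15=1.
p1 = XOR of data positions {3,5,7,9,11,13,15} = 0⊕0⊕0⊕1⊕1⊕1⊕1 = 0
p2 = XOR of data positions {3,6,7,10,11,14,15} = 0⊕1⊕0⊕0⊕1⊕1⊕1 = 0
p4 = XOR of data positions {5,6,7,12,13,14,15} = 0⊕1⊕0⊕1⊕1⊕1⊕1 = 1
p8 = XOR of data positions {9,10,11,12,13,14,15} = 1⊕0⊕1⊕1⊕1⊕1⊕1 = 0
Codeword b1..b15 = 000101001011111

000101001011111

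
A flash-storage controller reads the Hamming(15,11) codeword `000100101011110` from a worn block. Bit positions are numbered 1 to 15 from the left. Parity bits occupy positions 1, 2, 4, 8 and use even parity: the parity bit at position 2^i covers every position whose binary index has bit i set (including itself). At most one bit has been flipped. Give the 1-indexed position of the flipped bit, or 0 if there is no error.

s1: b1⊕b3⊕b5⊕b7⊕b9⊕b11⊕b13⊕b15 = 0⊕0⊕0⊕1⊕1⊕1⊕1⊕0 = 0
s2: b2⊕b3⊕b6⊕b7⊕b10⊕b11⊕b14⊕b15 = 0⊕0⊕0⊕1⊕0⊕1⊕1⊕0 = 1
s4: b4⊕b5⊕b6⊕b7⊕b12⊕b13⊕b14⊕b15 = 1⊕0⊕0⊕1⊕1⊕1⊕1⊕0 = 1
s8: b8⊕b9⊕b10⊕b11⊕b12⊕b13⊕b14⊕b15 = 0⊕1⊕0⊕1⊕1⊕1⊕1⊕0 = 1
Syndrome (s8...s1) = 1110 → position 14.

14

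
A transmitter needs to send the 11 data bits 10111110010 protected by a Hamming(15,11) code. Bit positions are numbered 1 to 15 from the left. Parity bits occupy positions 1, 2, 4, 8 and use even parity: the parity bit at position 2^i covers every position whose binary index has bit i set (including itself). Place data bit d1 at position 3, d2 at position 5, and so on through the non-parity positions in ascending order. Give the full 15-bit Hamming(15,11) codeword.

Place data bits at non-power-of-two positions: b3=1, b5=0, b6=1, b7=1, b9=1, b10=1, b11=1, b12=0, b13=0, b14=1, b15=0.
p1 = XOR of data positions {3,5,7,9,11,13,15} = 1⊕0⊕1⊕1⊕1⊕0⊕0 = 0
p2 = XOR of data positions {3,6,7,10,11,14,15} = 1⊕1⊕1⊕1⊕1⊕1⊕0 = 0
p4 = XOR of data positions {5,6,7,12,13,14,15} = 0⊕1⊕1⊕0⊕0⊕1⊕0 = 1
p8 = XOR of data positions {9,10,11,12,13,14,15} = 1⊕1⊕1⊕0⊕0⊕1⊕0 = 0
Codeword b1..b15 = 001101101110010

001101101110010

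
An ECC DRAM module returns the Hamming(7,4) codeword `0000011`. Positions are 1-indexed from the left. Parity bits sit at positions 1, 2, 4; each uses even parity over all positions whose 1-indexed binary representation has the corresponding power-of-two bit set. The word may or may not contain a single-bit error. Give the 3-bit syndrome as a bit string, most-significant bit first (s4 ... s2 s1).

001

s1: b1⊕b3⊕b5⊕b7 = 0⊕0⊕0⊕1 = 1
s2: b2⊕b3⊕b6⊕b7 = 0⊕0⊕1⊕1 = 0
s4: b4⊕b5⊕b6⊕b7 = 0⊕0⊕1⊕1 = 0
Syndrome (s4...s1) = 001 → position 1.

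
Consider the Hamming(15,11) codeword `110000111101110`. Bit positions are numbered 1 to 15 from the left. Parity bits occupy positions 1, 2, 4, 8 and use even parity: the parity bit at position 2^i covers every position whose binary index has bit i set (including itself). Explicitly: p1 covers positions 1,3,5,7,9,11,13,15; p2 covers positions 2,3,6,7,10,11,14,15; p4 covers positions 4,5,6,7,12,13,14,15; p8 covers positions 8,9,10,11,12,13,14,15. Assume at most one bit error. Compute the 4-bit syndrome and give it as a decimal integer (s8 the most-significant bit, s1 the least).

0

s1: b1⊕b3⊕b5⊕b7⊕b9⊕b11⊕b13⊕b15 = 1⊕0⊕0⊕1⊕1⊕0⊕1⊕0 = 0
s2: b2⊕b3⊕b6⊕b7⊕b10⊕b11⊕b14⊕b15 = 1⊕0⊕0⊕1⊕1⊕0⊕1⊕0 = 0
s4: b4⊕b5⊕b6⊕b7⊕b12⊕b13⊕b14⊕b15 = 0⊕0⊕0⊕1⊕1⊕1⊕1⊕0 = 0
s8: b8⊕b9⊕b10⊕b11⊕b12⊕b13⊕b14⊕b15 = 1⊕1⊕1⊕0⊕1⊕1⊕1⊕0 = 0
Syndrome (s8...s1) = 0000 → position 0 (no error).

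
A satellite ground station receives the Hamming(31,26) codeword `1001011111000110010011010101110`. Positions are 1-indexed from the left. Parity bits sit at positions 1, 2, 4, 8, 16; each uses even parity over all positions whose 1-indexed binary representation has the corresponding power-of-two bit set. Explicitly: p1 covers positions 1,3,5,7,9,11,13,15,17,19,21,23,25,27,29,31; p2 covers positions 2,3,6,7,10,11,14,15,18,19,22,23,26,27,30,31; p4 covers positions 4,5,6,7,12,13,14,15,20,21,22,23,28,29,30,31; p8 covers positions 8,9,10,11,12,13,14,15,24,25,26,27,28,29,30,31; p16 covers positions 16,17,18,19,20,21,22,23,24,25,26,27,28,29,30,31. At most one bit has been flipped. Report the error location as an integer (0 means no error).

s1: b1⊕b3⊕b5⊕b7⊕b9⊕b11⊕b13⊕b15⊕b17⊕b19⊕b21⊕b23⊕b25⊕b27⊕b29⊕b31 = 1⊕0⊕0⊕1⊕1⊕0⊕0⊕1⊕0⊕0⊕1⊕0⊕0⊕0⊕1⊕0 = 0
s2: b2⊕b3⊕b6⊕b7⊕b10⊕b11⊕b14⊕b15⊕b18⊕b19⊕b22⊕b23⊕b26⊕b27⊕b30⊕b31 = 0⊕0⊕1⊕1⊕1⊕0⊕1⊕1⊕1⊕0⊕1⊕0⊕1⊕0⊕1⊕0 = 1
s4: b4⊕b5⊕b6⊕b7⊕b12⊕b13⊕b14⊕b15⊕b20⊕b21⊕b22⊕b23⊕b28⊕b29⊕b30⊕b31 = 1⊕0⊕1⊕1⊕0⊕0⊕1⊕1⊕0⊕1⊕1⊕0⊕1⊕1⊕1⊕0 = 0
s8: b8⊕b9⊕b10⊕b11⊕b12⊕b13⊕b14⊕b15⊕b24⊕b25⊕b26⊕b27⊕b28⊕b29⊕b30⊕b31 = 1⊕1⊕1⊕0⊕0⊕0⊕1⊕1⊕1⊕0⊕1⊕0⊕1⊕1⊕1⊕0 = 0
s16: b16⊕b17⊕b18⊕b19⊕b20⊕b21⊕b22⊕b23⊕b24⊕b25⊕b26⊕b27⊕b28⊕b29⊕b30⊕b31 = 0⊕0⊕1⊕0⊕0⊕1⊕1⊕0⊕1⊕0⊕1⊕0⊕1⊕1⊕1⊕0 = 0
Syndrome (s16...s1) = 00010 → position 2.

2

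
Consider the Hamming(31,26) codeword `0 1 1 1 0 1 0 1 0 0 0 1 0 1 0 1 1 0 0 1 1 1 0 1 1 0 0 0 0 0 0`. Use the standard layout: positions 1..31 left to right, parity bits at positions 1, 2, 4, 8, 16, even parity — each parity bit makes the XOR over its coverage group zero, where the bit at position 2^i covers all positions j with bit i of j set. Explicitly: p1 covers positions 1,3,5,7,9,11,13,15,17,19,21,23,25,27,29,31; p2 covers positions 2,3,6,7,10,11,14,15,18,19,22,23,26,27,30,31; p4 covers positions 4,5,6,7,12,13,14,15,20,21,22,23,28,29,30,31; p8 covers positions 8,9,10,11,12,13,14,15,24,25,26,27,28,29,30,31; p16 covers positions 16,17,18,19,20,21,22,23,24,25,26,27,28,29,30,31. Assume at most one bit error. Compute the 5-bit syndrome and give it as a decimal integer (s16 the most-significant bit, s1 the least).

s1: b1⊕b3⊕b5⊕b7⊕b9⊕b11⊕b13⊕b15⊕b17⊕b19⊕b21⊕b23⊕b25⊕b27⊕b29⊕b31 = 0⊕1⊕0⊕0⊕0⊕0⊕0⊕0⊕1⊕0⊕1⊕0⊕1⊕0⊕0⊕0 = 0
s2: b2⊕b3⊕b6⊕b7⊕b10⊕b11⊕b14⊕b15⊕b18⊕b19⊕b22⊕b23⊕b26⊕b27⊕b30⊕b31 = 1⊕1⊕1⊕0⊕0⊕0⊕1⊕0⊕0⊕0⊕1⊕0⊕0⊕0⊕0⊕0 = 1
s4: b4⊕b5⊕b6⊕b7⊕b12⊕b13⊕b14⊕b15⊕b20⊕b21⊕b22⊕b23⊕b28⊕b29⊕b30⊕b31 = 1⊕0⊕1⊕0⊕1⊕0⊕1⊕0⊕1⊕1⊕1⊕0⊕0⊕0⊕0⊕0 = 1
s8: b8⊕b9⊕b10⊕b11⊕b12⊕b13⊕b14⊕b15⊕b24⊕b25⊕b26⊕b27⊕b28⊕b29⊕b30⊕b31 = 1⊕0⊕0⊕0⊕1⊕0⊕1⊕0⊕1⊕1⊕0⊕0⊕0⊕0⊕0⊕0 = 1
s16: b16⊕b17⊕b18⊕b19⊕b20⊕b21⊕b22⊕b23⊕b24⊕b25⊕b26⊕b27⊕b28⊕b29⊕b30⊕b31 = 1⊕1⊕0⊕0⊕1⊕1⊕1⊕0⊕1⊕1⊕0⊕0⊕0⊕0⊕0⊕0 = 1
Syndrome (s16...s1) = 11110 → position 30.

30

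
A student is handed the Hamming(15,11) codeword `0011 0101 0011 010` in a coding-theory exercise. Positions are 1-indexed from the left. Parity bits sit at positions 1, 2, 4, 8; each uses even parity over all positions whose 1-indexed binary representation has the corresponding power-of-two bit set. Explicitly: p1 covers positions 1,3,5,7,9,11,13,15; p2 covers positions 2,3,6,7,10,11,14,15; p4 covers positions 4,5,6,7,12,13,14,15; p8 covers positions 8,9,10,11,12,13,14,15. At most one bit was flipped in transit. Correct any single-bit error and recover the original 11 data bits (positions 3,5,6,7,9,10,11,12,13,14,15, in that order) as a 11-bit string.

10100011010

s1: b1⊕b3⊕b5⊕b7⊕b9⊕b11⊕b13⊕b15 = 0⊕1⊕0⊕0⊕0⊕1⊕0⊕0 = 0
s2: b2⊕b3⊕b6⊕b7⊕b10⊕b11⊕b14⊕b15 = 0⊕1⊕1⊕0⊕0⊕1⊕1⊕0 = 0
s4: b4⊕b5⊕b6⊕b7⊕b12⊕b13⊕b14⊕b15 = 1⊕0⊕1⊕0⊕1⊕0⊕1⊕0 = 0
s8: b8⊕b9⊕b10⊕b11⊕b12⊕b13⊕b14⊕b15 = 1⊕0⊕0⊕1⊕1⊕0⊕1⊕0 = 0
Syndrome (s8...s1) = 0000 → position 0 (no error).
No correction needed.
Data bits at positions 3,5,6,7,9,10,11,12,13,14,15: 10100011010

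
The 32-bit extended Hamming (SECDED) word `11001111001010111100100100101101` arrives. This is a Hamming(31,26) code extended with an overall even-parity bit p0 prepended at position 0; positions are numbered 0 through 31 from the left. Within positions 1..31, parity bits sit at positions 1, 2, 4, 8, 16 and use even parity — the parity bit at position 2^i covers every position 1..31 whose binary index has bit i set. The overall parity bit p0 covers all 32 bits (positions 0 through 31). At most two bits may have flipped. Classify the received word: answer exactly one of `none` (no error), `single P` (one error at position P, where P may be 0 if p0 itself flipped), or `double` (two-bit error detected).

s1: b1⊕b3⊕b5⊕b7⊕b9⊕b11⊕b13⊕b15⊕b17⊕b19⊕b21⊕b23⊕b25⊕b27⊕b29⊕b31 = 1⊕0⊕1⊕1⊕0⊕0⊕0⊕1⊕1⊕0⊕0⊕1⊕0⊕0⊕1⊕1 = 0
s2: b2⊕b3⊕b6⊕b7⊕b10⊕b11⊕b14⊕b15⊕b18⊕b19⊕b22⊕b23⊕b26⊕b27⊕b30⊕b31 = 0⊕0⊕1⊕1⊕1⊕0⊕1⊕1⊕0⊕0⊕0⊕1⊕1⊕0⊕0⊕1 = 0
s4: b4⊕b5⊕b6⊕b7⊕b12⊕b13⊕b14⊕b15⊕b20⊕b21⊕b22⊕b23⊕b28⊕b29⊕b30⊕b31 = 1⊕1⊕1⊕1⊕1⊕0⊕1⊕1⊕1⊕0⊕0⊕1⊕1⊕1⊕0⊕1 = 0
s8: b8⊕b9⊕b10⊕b11⊕b12⊕b13⊕b14⊕b15⊕b24⊕b25⊕b26⊕b27⊕b28⊕b29⊕b30⊕b31 = 0⊕0⊕1⊕0⊕1⊕0⊕1⊕1⊕0⊕0⊕1⊕0⊕1⊕1⊕0⊕1 = 0
s16: b16⊕b17⊕b18⊕b19⊕b20⊕b21⊕b22⊕b23⊕b24⊕b25⊕b26⊕b27⊕b28⊕b29⊕b30⊕b31 = 1⊕1⊕0⊕0⊕1⊕0⊕0⊕1⊕0⊕0⊕1⊕0⊕1⊕1⊕0⊕1 = 0
Syndrome (s16...s1) = 00000 → position 0 (no error).
Overall parity (XOR of all 32 bits, including p0): 1⊕1⊕0⊕0⊕1⊕1⊕1⊕1⊕0⊕0⊕1⊕0⊕1⊕0⊕1⊕1⊕1⊕1⊕0⊕0⊕1⊕0⊕0⊕1⊕0⊕0⊕1⊕0⊕1⊕1⊕0⊕1 = 0
Overall=0, syndrome position=0 → no error.

none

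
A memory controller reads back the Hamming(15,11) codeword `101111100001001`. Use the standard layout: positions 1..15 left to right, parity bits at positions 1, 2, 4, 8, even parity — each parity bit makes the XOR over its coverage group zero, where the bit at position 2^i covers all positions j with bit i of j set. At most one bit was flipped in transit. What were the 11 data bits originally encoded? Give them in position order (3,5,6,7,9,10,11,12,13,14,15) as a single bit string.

11110001001

s1: b1⊕b3⊕b5⊕b7⊕b9⊕b11⊕b13⊕b15 = 1⊕1⊕1⊕1⊕0⊕0⊕0⊕1 = 1
s2: b2⊕b3⊕b6⊕b7⊕b10⊕b11⊕b14⊕b15 = 0⊕1⊕1⊕1⊕0⊕0⊕0⊕1 = 0
s4: b4⊕b5⊕b6⊕b7⊕b12⊕b13⊕b14⊕b15 = 1⊕1⊕1⊕1⊕1⊕0⊕0⊕1 = 0
s8: b8⊕b9⊕b10⊕b11⊕b12⊕b13⊕b14⊕b15 = 0⊕0⊕0⊕0⊕1⊕0⊕0⊕1 = 0
Syndrome (s8...s1) = 0001 → position 1.
Flip bit 1: corrected codeword = 001111100001001
Data bits at positions 3,5,6,7,9,10,11,12,13,14,15: 11110001001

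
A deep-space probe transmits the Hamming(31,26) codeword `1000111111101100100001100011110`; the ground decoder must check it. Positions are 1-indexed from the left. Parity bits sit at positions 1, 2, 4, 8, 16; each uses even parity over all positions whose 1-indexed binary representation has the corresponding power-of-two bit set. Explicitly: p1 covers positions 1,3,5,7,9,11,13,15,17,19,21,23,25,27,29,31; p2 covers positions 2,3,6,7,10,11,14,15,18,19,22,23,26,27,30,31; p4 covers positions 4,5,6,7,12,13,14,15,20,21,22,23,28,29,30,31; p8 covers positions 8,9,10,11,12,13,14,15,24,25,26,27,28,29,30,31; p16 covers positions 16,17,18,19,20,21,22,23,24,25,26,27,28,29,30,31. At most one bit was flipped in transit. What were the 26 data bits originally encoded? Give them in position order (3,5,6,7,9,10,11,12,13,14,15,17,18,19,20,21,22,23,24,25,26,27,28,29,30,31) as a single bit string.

01111110110110001100011110

s1: b1⊕b3⊕b5⊕b7⊕b9⊕b11⊕b13⊕b15⊕b17⊕b19⊕b21⊕b23⊕b25⊕b27⊕b29⊕b31 = 1⊕0⊕1⊕1⊕1⊕1⊕1⊕0⊕1⊕0⊕0⊕1⊕0⊕1⊕1⊕0 = 0
s2: b2⊕b3⊕b6⊕b7⊕b10⊕b11⊕b14⊕b15⊕b18⊕b19⊕b22⊕b23⊕b26⊕b27⊕b30⊕b31 = 0⊕0⊕1⊕1⊕1⊕1⊕1⊕0⊕0⊕0⊕1⊕1⊕0⊕1⊕1⊕0 = 1
s4: b4⊕b5⊕b6⊕b7⊕b12⊕b13⊕b14⊕b15⊕b20⊕b21⊕b22⊕b23⊕b28⊕b29⊕b30⊕b31 = 0⊕1⊕1⊕1⊕0⊕1⊕1⊕0⊕0⊕0⊕1⊕1⊕1⊕1⊕1⊕0 = 0
s8: b8⊕b9⊕b10⊕b11⊕b12⊕b13⊕b14⊕b15⊕b24⊕b25⊕b26⊕b27⊕b28⊕b29⊕b30⊕b31 = 1⊕1⊕1⊕1⊕0⊕1⊕1⊕0⊕0⊕0⊕0⊕1⊕1⊕1⊕1⊕0 = 0
s16: b16⊕b17⊕b18⊕b19⊕b20⊕b21⊕b22⊕b23⊕b24⊕b25⊕b26⊕b27⊕b28⊕b29⊕b30⊕b31 = 0⊕1⊕0⊕0⊕0⊕0⊕1⊕1⊕0⊕0⊕0⊕1⊕1⊕1⊕1⊕0 = 1
Syndrome (s16...s1) = 10010 → position 18.
Flip bit 18: corrected codeword = 1000111111101100110001100011110
Data bits at positions 3,5,6,7,9,10,11,12,13,14,15,17,18,19,20,21,22,23,24,25,26,27,28,29,30,31: 01111110110110001100011110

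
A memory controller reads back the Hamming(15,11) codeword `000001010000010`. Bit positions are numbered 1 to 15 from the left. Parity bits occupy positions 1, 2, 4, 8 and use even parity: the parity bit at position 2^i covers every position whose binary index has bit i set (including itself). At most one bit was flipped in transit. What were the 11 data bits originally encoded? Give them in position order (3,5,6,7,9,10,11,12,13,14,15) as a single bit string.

00100000010

s1: b1⊕b3⊕b5⊕b7⊕b9⊕b11⊕b13⊕b15 = 0⊕0⊕0⊕0⊕0⊕0⊕0⊕0 = 0
s2: b2⊕b3⊕b6⊕b7⊕b10⊕b11⊕b14⊕b15 = 0⊕0⊕1⊕0⊕0⊕0⊕1⊕0 = 0
s4: b4⊕b5⊕b6⊕b7⊕b12⊕b13⊕b14⊕b15 = 0⊕0⊕1⊕0⊕0⊕0⊕1⊕0 = 0
s8: b8⊕b9⊕b10⊕b11⊕b12⊕b13⊕b14⊕b15 = 1⊕0⊕0⊕0⊕0⊕0⊕1⊕0 = 0
Syndrome (s8...s1) = 0000 → position 0 (no error).
No correction needed.
Data bits at positions 3,5,6,7,9,10,11,12,13,14,15: 00100000010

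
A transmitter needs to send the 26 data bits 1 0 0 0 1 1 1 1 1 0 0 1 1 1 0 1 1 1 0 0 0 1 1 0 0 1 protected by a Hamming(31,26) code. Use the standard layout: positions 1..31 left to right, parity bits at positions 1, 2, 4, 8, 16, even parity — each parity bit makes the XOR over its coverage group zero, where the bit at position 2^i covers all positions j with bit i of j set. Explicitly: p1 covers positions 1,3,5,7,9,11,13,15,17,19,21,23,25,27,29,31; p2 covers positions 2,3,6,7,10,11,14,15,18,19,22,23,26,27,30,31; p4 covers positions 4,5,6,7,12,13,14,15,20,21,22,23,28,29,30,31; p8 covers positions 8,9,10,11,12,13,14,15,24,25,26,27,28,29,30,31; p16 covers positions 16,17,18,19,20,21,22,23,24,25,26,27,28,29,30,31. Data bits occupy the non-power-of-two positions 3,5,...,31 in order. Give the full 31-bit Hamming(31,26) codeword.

0111000011111001111011100011001

Place data bits at non-power-of-two positions: b3=1, b5=0, b6=0, b7=0, b9=1, b10=1, b11=1, b12=1, b13=1, b14=0, b15=0, b17=1, b18=1, b19=1, b20=0, b21=1, b22=1, b23=1, b24=0, b25=0, b26=0, b27=1, b28=1, b29=0, b30=0, b31=1.
p1 = XOR of data positions {3,5,7,9,11,13,15,17,19,21,23,25,27,29,31} = 1⊕0⊕0⊕1⊕1⊕1⊕0⊕1⊕1⊕1⊕1⊕0⊕1⊕0⊕1 = 0
p2 = XOR of data positions {3,6,7,10,11,14,15,18,19,22,23,26,27,30,31} = 1⊕0⊕0⊕1⊕1⊕0⊕0⊕1⊕1⊕1⊕1⊕0⊕1⊕0⊕1 = 1
p4 = XOR of data positions {5,6,7,12,13,14,15,20,21,22,23,28,29,30,31} = 0⊕0⊕0⊕1⊕1⊕0⊕0⊕0⊕1⊕1⊕1⊕1⊕0⊕0⊕1 = 1
p8 = XOR of data positions {9,10,11,12,13,14,15,24,25,26,27,28,29,30,31} = 1⊕1⊕1⊕1⊕1⊕0⊕0⊕0⊕0⊕0⊕1⊕1⊕0⊕0⊕1 = 0
p16 = XOR of data positions {17,18,19,20,21,22,23,24,25,26,27,28,29,30,31} = 1⊕1⊕1⊕0⊕1⊕1⊕1⊕0⊕0⊕0⊕1⊕1⊕0⊕0⊕1 = 1
Codeword b1..b31 = 0111000011111001111011100011001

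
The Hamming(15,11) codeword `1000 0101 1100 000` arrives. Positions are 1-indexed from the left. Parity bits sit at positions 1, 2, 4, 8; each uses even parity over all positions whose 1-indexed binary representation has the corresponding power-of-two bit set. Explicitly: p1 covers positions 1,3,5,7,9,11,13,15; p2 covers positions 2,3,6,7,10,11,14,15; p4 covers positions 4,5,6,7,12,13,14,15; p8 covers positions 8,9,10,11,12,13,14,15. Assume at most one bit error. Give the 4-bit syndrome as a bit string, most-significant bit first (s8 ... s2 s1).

s1: b1⊕b3⊕b5⊕b7⊕b9⊕b11⊕b13⊕b15 = 1⊕0⊕0⊕0⊕1⊕0⊕0⊕0 = 0
s2: b2⊕b3⊕b6⊕b7⊕b10⊕b11⊕b14⊕b15 = 0⊕0⊕1⊕0⊕1⊕0⊕0⊕0 = 0
s4: b4⊕b5⊕b6⊕b7⊕b12⊕b13⊕b14⊕b15 = 0⊕0⊕1⊕0⊕0⊕0⊕0⊕0 = 1
s8: b8⊕b9⊕b10⊕b11⊕b12⊕b13⊕b14⊕b15 = 1⊕1⊕1⊕0⊕0⊕0⊕0⊕0 = 1
Syndrome (s8...s1) = 1100 → position 12.

1100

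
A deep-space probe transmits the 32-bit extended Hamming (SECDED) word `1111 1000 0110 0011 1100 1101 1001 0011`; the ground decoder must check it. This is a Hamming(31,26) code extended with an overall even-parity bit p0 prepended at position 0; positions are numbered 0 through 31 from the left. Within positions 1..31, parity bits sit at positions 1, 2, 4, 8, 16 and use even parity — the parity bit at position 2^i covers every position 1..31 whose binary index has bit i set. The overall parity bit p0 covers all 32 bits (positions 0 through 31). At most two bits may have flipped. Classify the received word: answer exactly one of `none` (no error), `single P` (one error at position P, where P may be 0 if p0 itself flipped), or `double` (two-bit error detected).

double

s1: b1⊕b3⊕b5⊕b7⊕b9⊕b11⊕b13⊕b15⊕b17⊕b19⊕b21⊕b23⊕b25⊕b27⊕b29⊕b31 = 1⊕1⊕0⊕0⊕1⊕0⊕0⊕1⊕1⊕0⊕1⊕1⊕0⊕1⊕0⊕1 = 1
s2: b2⊕b3⊕b6⊕b7⊕b10⊕b11⊕b14⊕b15⊕b18⊕b19⊕b22⊕b23⊕b26⊕b27⊕b30⊕b31 = 1⊕1⊕0⊕0⊕1⊕0⊕1⊕1⊕0⊕0⊕0⊕1⊕0⊕1⊕1⊕1 = 1
s4: b4⊕b5⊕b6⊕b7⊕b12⊕b13⊕b14⊕b15⊕b20⊕b21⊕b22⊕b23⊕b28⊕b29⊕b30⊕b31 = 1⊕0⊕0⊕0⊕0⊕0⊕1⊕1⊕1⊕1⊕0⊕1⊕0⊕0⊕1⊕1 = 0
s8: b8⊕b9⊕b10⊕b11⊕b12⊕b13⊕b14⊕b15⊕b24⊕b25⊕b26⊕b27⊕b28⊕b29⊕b30⊕b31 = 0⊕1⊕1⊕0⊕0⊕0⊕1⊕1⊕1⊕0⊕0⊕1⊕0⊕0⊕1⊕1 = 0
s16: b16⊕b17⊕b18⊕b19⊕b20⊕b21⊕b22⊕b23⊕b24⊕b25⊕b26⊕b27⊕b28⊕b29⊕b30⊕b31 = 1⊕1⊕0⊕0⊕1⊕1⊕0⊕1⊕1⊕0⊕0⊕1⊕0⊕0⊕1⊕1 = 1
Syndrome (s16...s1) = 10011 → position 19.
Overall parity (XOR of all 32 bits, including p0): 1⊕1⊕1⊕1⊕1⊕0⊕0⊕0⊕0⊕1⊕1⊕0⊕0⊕0⊕1⊕1⊕1⊕1⊕0⊕0⊕1⊕1⊕0⊕1⊕1⊕0⊕0⊕1⊕0⊕0⊕1⊕1 = 0
Overall=0, syndrome position=19 → double-bit error detected (uncorrectable).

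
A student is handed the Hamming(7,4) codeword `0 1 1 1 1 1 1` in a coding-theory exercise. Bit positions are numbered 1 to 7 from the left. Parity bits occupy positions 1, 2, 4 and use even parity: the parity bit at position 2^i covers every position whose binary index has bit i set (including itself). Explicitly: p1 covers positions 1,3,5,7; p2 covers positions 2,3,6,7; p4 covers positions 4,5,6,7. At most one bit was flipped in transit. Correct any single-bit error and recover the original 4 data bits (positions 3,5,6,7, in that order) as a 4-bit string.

1111

s1: b1⊕b3⊕b5⊕b7 = 0⊕1⊕1⊕1 = 1
s2: b2⊕b3⊕b6⊕b7 = 1⊕1⊕1⊕1 = 0
s4: b4⊕b5⊕b6⊕b7 = 1⊕1⊕1⊕1 = 0
Syndrome (s4...s1) = 001 → position 1.
Flip bit 1: corrected codeword = 1111111
Data bits at positions 3,5,6,7: 1111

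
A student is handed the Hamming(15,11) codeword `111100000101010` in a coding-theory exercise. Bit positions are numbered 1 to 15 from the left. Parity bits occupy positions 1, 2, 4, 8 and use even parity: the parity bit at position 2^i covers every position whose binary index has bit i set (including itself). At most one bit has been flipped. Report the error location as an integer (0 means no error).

12

s1: b1⊕b3⊕b5⊕b7⊕b9⊕b11⊕b13⊕b15 = 1⊕1⊕0⊕0⊕0⊕0⊕0⊕0 = 0
s2: b2⊕b3⊕b6⊕b7⊕b10⊕b11⊕b14⊕b15 = 1⊕1⊕0⊕0⊕1⊕0⊕1⊕0 = 0
s4: b4⊕b5⊕b6⊕b7⊕b12⊕b13⊕b14⊕b15 = 1⊕0⊕0⊕0⊕1⊕0⊕1⊕0 = 1
s8: b8⊕b9⊕b10⊕b11⊕b12⊕b13⊕b14⊕b15 = 0⊕0⊕1⊕0⊕1⊕0⊕1⊕0 = 1
Syndrome (s8...s1) = 1100 → position 12.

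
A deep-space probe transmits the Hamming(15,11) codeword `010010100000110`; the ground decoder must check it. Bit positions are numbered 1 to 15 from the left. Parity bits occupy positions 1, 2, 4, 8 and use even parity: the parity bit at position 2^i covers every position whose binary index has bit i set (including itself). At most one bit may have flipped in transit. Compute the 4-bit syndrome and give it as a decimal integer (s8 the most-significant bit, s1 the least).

3

s1: b1⊕b3⊕b5⊕b7⊕b9⊕b11⊕b13⊕b15 = 0⊕0⊕1⊕1⊕0⊕0⊕1⊕0 = 1
s2: b2⊕b3⊕b6⊕b7⊕b10⊕b11⊕b14⊕b15 = 1⊕0⊕0⊕1⊕0⊕0⊕1⊕0 = 1
s4: b4⊕b5⊕b6⊕b7⊕b12⊕b13⊕b14⊕b15 = 0⊕1⊕0⊕1⊕0⊕1⊕1⊕0 = 0
s8: b8⊕b9⊕b10⊕b11⊕b12⊕b13⊕b14⊕b15 = 0⊕0⊕0⊕0⊕0⊕1⊕1⊕0 = 0
Syndrome (s8...s1) = 0011 → position 3.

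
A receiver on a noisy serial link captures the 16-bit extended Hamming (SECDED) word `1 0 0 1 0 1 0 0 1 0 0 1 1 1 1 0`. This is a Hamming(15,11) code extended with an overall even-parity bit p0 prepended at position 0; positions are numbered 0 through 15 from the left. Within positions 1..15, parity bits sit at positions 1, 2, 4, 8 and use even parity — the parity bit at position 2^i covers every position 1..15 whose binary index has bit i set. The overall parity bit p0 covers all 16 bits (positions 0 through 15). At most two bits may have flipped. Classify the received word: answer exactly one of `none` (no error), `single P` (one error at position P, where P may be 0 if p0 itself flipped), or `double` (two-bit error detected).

double

s1: b1⊕b3⊕b5⊕b7⊕b9⊕b11⊕b13⊕b15 = 0⊕1⊕1⊕0⊕0⊕1⊕1⊕0 = 0
s2: b2⊕b3⊕b6⊕b7⊕b10⊕b11⊕b14⊕b15 = 0⊕1⊕0⊕0⊕0⊕1⊕1⊕0 = 1
s4: b4⊕b5⊕b6⊕b7⊕b12⊕b13⊕b14⊕b15 = 0⊕1⊕0⊕0⊕1⊕1⊕1⊕0 = 0
s8: b8⊕b9⊕b10⊕b11⊕b12⊕b13⊕b14⊕b15 = 1⊕0⊕0⊕1⊕1⊕1⊕1⊕0 = 1
Syndrome (s8...s1) = 1010 → position 10.
Overall parity (XOR of all 16 bits, including p0): 1⊕0⊕0⊕1⊕0⊕1⊕0⊕0⊕1⊕0⊕0⊕1⊕1⊕1⊕1⊕0 = 0
Overall=0, syndrome position=10 → double-bit error detected (uncorrectable).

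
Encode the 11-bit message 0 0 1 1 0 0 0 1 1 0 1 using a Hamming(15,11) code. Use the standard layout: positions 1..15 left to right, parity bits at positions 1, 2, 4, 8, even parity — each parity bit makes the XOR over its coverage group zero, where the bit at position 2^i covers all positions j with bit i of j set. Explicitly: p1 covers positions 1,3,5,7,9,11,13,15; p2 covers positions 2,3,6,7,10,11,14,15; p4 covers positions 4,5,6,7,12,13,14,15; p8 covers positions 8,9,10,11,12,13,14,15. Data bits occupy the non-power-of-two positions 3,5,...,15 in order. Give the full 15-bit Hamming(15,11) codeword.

110101110001101

Place data bits at non-power-of-two positions: b3=0, b5=0, b6=1, b7=1, b9=0, b10=0, b11=0, b12=1, b13=1, b14=0, b15=1.
p1 = XOR of data positions {3,5,7,9,11,13,15} = 0⊕0⊕1⊕0⊕0⊕1⊕1 = 1
p2 = XOR of data positions {3,6,7,10,11,14,15} = 0⊕1⊕1⊕0⊕0⊕0⊕1 = 1
p4 = XOR of data positions {5,6,7,12,13,14,15} = 0⊕1⊕1⊕1⊕1⊕0⊕1 = 1
p8 = XOR of data positions {9,10,11,12,13,14,15} = 0⊕0⊕0⊕1⊕1⊕0⊕1 = 1
Codeword b1..b15 = 110101110001101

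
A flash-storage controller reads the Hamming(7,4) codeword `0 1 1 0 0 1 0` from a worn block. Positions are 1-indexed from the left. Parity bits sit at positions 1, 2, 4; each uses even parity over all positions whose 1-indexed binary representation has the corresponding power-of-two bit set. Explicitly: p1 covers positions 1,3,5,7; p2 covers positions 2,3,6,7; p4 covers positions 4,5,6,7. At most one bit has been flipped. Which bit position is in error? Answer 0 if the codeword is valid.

7

s1: b1⊕b3⊕b5⊕b7 = 0⊕1⊕0⊕0 = 1
s2: b2⊕b3⊕b6⊕b7 = 1⊕1⊕1⊕0 = 1
s4: b4⊕b5⊕b6⊕b7 = 0⊕0⊕1⊕0 = 1
Syndrome (s4...s1) = 111 → position 7.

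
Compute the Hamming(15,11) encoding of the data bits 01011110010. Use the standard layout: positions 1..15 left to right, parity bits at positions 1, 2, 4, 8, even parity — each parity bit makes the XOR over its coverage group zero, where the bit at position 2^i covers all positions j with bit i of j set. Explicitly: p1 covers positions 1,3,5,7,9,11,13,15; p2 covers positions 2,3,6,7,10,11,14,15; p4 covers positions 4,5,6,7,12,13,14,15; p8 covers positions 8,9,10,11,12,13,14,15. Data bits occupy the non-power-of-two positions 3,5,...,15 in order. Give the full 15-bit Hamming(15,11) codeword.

000110101110010

Place data bits at non-power-of-two positions: b3=0, b5=1, b6=0, b7=1, b9=1, b10=1, b11=1, b12=0, b13=0, b14=1, b15=0.
p1 = XOR of data positions {3,5,7,9,11,13,15} = 0⊕1⊕1⊕1⊕1⊕0⊕0 = 0
p2 = XOR of data positions {3,6,7,10,11,14,15} = 0⊕0⊕1⊕1⊕1⊕1⊕0 = 0
p4 = XOR of data positions {5,6,7,12,13,14,15} = 1⊕0⊕1⊕0⊕0⊕1⊕0 = 1
p8 = XOR of data positions {9,10,11,12,13,14,15} = 1⊕1⊕1⊕0⊕0⊕1⊕0 = 0
Codeword b1..b15 = 000110101110010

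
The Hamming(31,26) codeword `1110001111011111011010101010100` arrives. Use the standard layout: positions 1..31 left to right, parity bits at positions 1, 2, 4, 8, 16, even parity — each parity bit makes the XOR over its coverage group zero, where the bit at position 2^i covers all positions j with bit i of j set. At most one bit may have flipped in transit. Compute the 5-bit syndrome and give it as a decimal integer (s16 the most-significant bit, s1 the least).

s1: b1⊕b3⊕b5⊕b7⊕b9⊕b11⊕b13⊕b15⊕b17⊕b19⊕b21⊕b23⊕b25⊕b27⊕b29⊕b31 = 1⊕1⊕0⊕1⊕1⊕0⊕1⊕1⊕0⊕1⊕1⊕1⊕1⊕1⊕1⊕0 = 0
s2: b2⊕b3⊕b6⊕b7⊕b10⊕b11⊕b14⊕b15⊕b18⊕b19⊕b22⊕b23⊕b26⊕b27⊕b30⊕b31 = 1⊕1⊕0⊕1⊕1⊕0⊕1⊕1⊕1⊕1⊕0⊕1⊕0⊕1⊕0⊕0 = 0
s4: b4⊕b5⊕b6⊕b7⊕b12⊕b13⊕b14⊕b15⊕b20⊕b21⊕b22⊕b23⊕b28⊕b29⊕b30⊕b31 = 0⊕0⊕0⊕1⊕1⊕1⊕1⊕1⊕0⊕1⊕0⊕1⊕0⊕1⊕0⊕0 = 0
s8: b8⊕b9⊕b10⊕b11⊕b12⊕b13⊕b14⊕b15⊕b24⊕b25⊕b26⊕b27⊕b28⊕b29⊕b30⊕b31 = 1⊕1⊕1⊕0⊕1⊕1⊕1⊕1⊕0⊕1⊕0⊕1⊕0⊕1⊕0⊕0 = 0
s16: b16⊕b17⊕b18⊕b19⊕b20⊕b21⊕b22⊕b23⊕b24⊕b25⊕b26⊕b27⊕b28⊕b29⊕b30⊕b31 = 1⊕0⊕1⊕1⊕0⊕1⊕0⊕1⊕0⊕1⊕0⊕1⊕0⊕1⊕0⊕0 = 0
Syndrome (s16...s1) = 00000 → position 0 (no error).

0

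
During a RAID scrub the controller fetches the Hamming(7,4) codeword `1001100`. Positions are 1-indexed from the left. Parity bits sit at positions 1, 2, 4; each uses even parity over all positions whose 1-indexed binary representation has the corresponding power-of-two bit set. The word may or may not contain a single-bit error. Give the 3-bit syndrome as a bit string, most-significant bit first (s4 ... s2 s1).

000

s1: b1⊕b3⊕b5⊕b7 = 1⊕0⊕1⊕0 = 0
s2: b2⊕b3⊕b6⊕b7 = 0⊕0⊕0⊕0 = 0
s4: b4⊕b5⊕b6⊕b7 = 1⊕1⊕0⊕0 = 0
Syndrome (s4...s1) = 000 → position 0 (no error).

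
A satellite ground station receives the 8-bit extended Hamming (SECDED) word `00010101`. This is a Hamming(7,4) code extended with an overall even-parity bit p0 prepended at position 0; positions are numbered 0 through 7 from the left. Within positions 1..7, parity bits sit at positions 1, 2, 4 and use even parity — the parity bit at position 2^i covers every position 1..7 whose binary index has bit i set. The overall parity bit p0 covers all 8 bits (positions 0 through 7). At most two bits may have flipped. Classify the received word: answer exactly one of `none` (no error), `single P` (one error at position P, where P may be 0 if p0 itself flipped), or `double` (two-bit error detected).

single 1

s1: b1⊕b3⊕b5⊕b7 = 0⊕1⊕1⊕1 = 1
s2: b2⊕b3⊕b6⊕b7 = 0⊕1⊕0⊕1 = 0
s4: b4⊕b5⊕b6⊕b7 = 0⊕1⊕0⊕1 = 0
Syndrome (s4...s1) = 001 → position 1.
Overall parity (XOR of all 8 bits, including p0): 0⊕0⊕0⊕1⊕0⊕1⊕0⊕1 = 1
Overall=1, syndrome position=1 → single-bit error at position 1.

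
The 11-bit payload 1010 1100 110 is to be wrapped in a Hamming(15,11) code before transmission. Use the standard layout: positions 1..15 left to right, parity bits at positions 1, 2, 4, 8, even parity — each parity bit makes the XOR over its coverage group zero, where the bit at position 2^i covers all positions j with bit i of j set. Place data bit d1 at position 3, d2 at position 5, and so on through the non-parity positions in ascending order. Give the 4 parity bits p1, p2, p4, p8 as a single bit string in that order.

1010

Place data bits at non-power-of-two positions: b3=1, b5=0, b6=1, b7=0, b9=1, b10=1, b11=0, b12=0, b13=1, b14=1, b15=0.
p1 = XOR of data positions {3,5,7,9,11,13,15} = 1⊕0⊕0⊕1⊕0⊕1⊕0 = 1
p2 = XOR of data positions {3,6,7,10,11,14,15} = 1⊕1⊕0⊕1⊕0⊕1⊕0 = 0
p4 = XOR of data positions {5,6,7,12,13,14,15} = 0⊕1⊕0⊕0⊕1⊕1⊕0 = 1
p8 = XOR of data positions {9,10,11,12,13,14,15} = 1⊕1⊕0⊕0⊕1⊕1⊕0 = 0
Parity bits p1,p2,p4,p8 = 1010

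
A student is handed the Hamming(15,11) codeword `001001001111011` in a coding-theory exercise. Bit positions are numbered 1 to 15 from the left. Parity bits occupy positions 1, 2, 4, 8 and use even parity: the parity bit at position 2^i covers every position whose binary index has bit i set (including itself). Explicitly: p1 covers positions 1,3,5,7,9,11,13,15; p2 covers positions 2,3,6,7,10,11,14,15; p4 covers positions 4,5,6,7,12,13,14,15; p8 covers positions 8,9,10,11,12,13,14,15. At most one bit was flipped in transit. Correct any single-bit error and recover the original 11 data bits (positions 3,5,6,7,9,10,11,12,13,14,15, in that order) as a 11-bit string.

10101111011

s1: b1⊕b3⊕b5⊕b7⊕b9⊕b11⊕b13⊕b15 = 0⊕1⊕0⊕0⊕1⊕1⊕0⊕1 = 0
s2: b2⊕b3⊕b6⊕b7⊕b10⊕b11⊕b14⊕b15 = 0⊕1⊕1⊕0⊕1⊕1⊕1⊕1 = 0
s4: b4⊕b5⊕b6⊕b7⊕b12⊕b13⊕b14⊕b15 = 0⊕0⊕1⊕0⊕1⊕0⊕1⊕1 = 0
s8: b8⊕b9⊕b10⊕b11⊕b12⊕b13⊕b14⊕b15 = 0⊕1⊕1⊕1⊕1⊕0⊕1⊕1 = 0
Syndrome (s8...s1) = 0000 → position 0 (no error).
No correction needed.
Data bits at positions 3,5,6,7,9,10,11,12,13,14,15: 10101111011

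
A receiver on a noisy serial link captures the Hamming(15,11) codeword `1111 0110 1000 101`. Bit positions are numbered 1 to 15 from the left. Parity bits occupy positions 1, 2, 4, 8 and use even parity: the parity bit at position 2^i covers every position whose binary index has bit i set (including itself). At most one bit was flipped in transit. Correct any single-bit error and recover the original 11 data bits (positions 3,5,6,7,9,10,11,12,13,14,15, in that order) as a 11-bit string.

10111000111

s1: b1⊕b3⊕b5⊕b7⊕b9⊕b11⊕b13⊕b15 = 1⊕1⊕0⊕1⊕1⊕0⊕1⊕1 = 0
s2: b2⊕b3⊕b6⊕b7⊕b10⊕b11⊕b14⊕b15 = 1⊕1⊕1⊕1⊕0⊕0⊕0⊕1 = 1
s4: b4⊕b5⊕b6⊕b7⊕b12⊕b13⊕b14⊕b15 = 1⊕0⊕1⊕1⊕0⊕1⊕0⊕1 = 1
s8: b8⊕b9⊕b10⊕b11⊕b12⊕b13⊕b14⊕b15 = 0⊕1⊕0⊕0⊕0⊕1⊕0⊕1 = 1
Syndrome (s8...s1) = 1110 → position 14.
Flip bit 14: corrected codeword = 111101101000111
Data bits at positions 3,5,6,7,9,10,11,12,13,14,15: 10111000111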